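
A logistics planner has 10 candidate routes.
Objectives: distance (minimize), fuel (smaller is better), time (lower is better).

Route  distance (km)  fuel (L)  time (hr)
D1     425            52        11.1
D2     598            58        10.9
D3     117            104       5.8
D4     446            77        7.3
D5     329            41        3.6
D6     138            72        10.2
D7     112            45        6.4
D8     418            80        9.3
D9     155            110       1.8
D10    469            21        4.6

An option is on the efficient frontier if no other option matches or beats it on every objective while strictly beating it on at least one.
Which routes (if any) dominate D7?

D1: worse on distance (425 vs 112).
D2: worse on distance (598 vs 112).
D3: worse on distance (117 vs 112).
D4: worse on distance (446 vs 112).
D5: worse on distance (329 vs 112).
D6: worse on distance (138 vs 112).
D8: worse on distance (418 vs 112).
D9: worse on distance (155 vs 112).
D10: worse on distance (469 vs 112).
No option dominates D7.

none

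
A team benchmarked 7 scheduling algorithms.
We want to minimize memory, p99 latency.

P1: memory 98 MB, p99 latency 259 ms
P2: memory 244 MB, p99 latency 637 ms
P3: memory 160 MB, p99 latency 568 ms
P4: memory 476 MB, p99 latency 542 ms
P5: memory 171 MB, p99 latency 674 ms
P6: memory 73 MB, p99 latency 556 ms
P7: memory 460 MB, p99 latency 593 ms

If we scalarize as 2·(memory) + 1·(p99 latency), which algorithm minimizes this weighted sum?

P1

P1: 2·98 + 1·259 = 455
P2: 2·244 + 1·637 = 1125
P3: 2·160 + 1·568 = 888
P4: 2·476 + 1·542 = 1494
P5: 2·171 + 1·674 = 1016
P6: 2·73 + 1·556 = 702
P7: 2·460 + 1·593 = 1513
Lowest: P1 at 455.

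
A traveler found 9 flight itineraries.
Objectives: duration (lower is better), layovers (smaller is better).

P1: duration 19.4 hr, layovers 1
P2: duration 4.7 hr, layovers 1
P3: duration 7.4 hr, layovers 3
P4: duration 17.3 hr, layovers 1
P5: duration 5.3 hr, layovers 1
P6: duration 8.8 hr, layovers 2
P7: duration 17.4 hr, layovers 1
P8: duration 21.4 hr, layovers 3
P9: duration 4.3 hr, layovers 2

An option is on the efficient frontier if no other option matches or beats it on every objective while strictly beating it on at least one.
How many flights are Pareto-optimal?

2

P1: dominated by P2 (duration 4.7≤19.4, layovers 1≤1).
P2: not dominated.
P3: dominated by P2 (duration 4.7≤7.4, layovers 1≤3).
P4: dominated by P2 (duration 4.7≤17.3, layovers 1≤1).
P5: dominated by P2 (duration 4.7≤5.3, layovers 1≤1).
P6: dominated by P2 (duration 4.7≤8.8, layovers 1≤2).
P7: dominated by P2 (duration 4.7≤17.4, layovers 1≤1).
P8: dominated by P1 (duration 19.4≤21.4, layovers 1≤3).
P9: not dominated (best duration).
Pareto-optimal: P2, P9 → 2.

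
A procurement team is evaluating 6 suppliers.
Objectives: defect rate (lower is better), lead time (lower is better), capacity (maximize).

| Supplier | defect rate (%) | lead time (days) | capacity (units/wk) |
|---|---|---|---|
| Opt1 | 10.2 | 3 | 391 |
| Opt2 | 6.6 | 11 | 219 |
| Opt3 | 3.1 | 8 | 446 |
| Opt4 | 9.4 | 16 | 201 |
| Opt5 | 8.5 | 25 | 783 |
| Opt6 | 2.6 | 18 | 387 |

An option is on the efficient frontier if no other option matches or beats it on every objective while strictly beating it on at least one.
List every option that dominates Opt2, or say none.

Opt3: defect rate 3.1≤6.6, lead time 8≤11, capacity 446≥219 — dominates Opt2.
Others (Opt1, Opt4, Opt5, Opt6) are each worse than Opt2 on at least one objective.

Opt3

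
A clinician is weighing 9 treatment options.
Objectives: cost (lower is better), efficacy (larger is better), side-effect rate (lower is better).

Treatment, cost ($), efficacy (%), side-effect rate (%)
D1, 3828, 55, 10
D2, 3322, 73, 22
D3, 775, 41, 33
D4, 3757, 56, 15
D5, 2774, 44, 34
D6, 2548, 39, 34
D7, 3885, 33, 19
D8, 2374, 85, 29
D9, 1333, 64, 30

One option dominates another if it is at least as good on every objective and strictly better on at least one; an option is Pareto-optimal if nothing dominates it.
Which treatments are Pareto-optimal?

D1: not dominated (best side-effect rate).
D2: not dominated.
D3: not dominated (best cost).
D4: not dominated.
D5: dominated by D8 (cost 2374≤2774, efficacy 85≥44, side-effect rate 29≤34).
D6: dominated by D3 (cost 775≤2548, efficacy 41≥39, side-effect rate 33≤34).
D7: dominated by D1 (cost 3828≤3885, efficacy 55≥33, side-effect rate 10≤19).
D8: not dominated (best efficacy).
D9: not dominated.

D1, D2, D3, D4, D8, D9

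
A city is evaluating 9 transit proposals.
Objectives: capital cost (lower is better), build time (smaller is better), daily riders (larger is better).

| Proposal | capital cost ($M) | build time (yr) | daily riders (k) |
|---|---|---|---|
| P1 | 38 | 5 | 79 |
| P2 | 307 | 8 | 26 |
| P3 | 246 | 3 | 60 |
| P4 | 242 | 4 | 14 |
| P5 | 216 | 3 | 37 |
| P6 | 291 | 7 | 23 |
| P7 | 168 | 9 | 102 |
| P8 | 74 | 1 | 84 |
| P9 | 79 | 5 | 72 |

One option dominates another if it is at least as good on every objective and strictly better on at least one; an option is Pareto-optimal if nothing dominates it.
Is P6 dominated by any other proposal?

P1 vs P6: capital cost 38≤291, build time 5≤7, daily riders 79≥23 — P1 is at least as good on every objective and strictly better on at least one, so P1 dominates P6.

Yes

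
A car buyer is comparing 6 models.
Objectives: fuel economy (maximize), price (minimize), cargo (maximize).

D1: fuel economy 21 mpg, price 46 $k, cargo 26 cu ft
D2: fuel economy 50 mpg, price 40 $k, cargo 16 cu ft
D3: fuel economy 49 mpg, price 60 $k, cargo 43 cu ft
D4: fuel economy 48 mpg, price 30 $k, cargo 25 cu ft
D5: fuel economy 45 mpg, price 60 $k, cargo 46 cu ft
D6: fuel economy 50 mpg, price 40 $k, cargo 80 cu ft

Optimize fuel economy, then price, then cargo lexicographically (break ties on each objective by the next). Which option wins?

D6

First maximize fuel economy: best is 50, kept {D2, D6}.
Then minimize price: best is 40, kept {D2, D6}.
Then maximize cargo: best is 80, kept {D6}.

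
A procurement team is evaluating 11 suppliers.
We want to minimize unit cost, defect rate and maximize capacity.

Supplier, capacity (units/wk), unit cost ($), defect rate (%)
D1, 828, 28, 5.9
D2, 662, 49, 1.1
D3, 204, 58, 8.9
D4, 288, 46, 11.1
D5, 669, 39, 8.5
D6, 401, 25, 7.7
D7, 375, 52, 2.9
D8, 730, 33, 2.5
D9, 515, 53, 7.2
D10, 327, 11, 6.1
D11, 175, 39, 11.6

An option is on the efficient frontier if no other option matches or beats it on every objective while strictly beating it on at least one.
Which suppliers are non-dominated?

D1: not dominated (best capacity).
D2: not dominated (best defect rate).
D3: dominated by D1 (capacity 828≥204, unit cost 28≤58, defect rate 5.9≤8.9).
D4: dominated by D1 (capacity 828≥288, unit cost 28≤46, defect rate 5.9≤11.1).
D5: dominated by D1 (capacity 828≥669, unit cost 28≤39, defect rate 5.9≤8.5).
D6: not dominated.
D7: dominated by D2 (capacity 662≥375, unit cost 49≤52, defect rate 1.1≤2.9).
D8: not dominated.
D9: dominated by D1 (capacity 828≥515, unit cost 28≤53, defect rate 5.9≤7.2).
D10: not dominated (best unit cost).
D11: dominated by D1 (capacity 828≥175, unit cost 28≤39, defect rate 5.9≤11.6).

D1, D2, D6, D8, D10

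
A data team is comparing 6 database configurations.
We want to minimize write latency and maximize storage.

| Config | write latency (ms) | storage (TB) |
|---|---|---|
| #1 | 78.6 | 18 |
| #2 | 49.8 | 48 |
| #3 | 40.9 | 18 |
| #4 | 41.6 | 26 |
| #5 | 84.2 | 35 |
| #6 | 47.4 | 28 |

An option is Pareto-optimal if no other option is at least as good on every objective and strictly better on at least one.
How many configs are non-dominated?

4

#1: dominated by #2 (write latency 49.8≤78.6, storage 48≥18).
#2: not dominated (best storage).
#3: not dominated (best write latency).
#4: not dominated.
#5: dominated by #2 (write latency 49.8≤84.2, storage 48≥35).
#6: not dominated.
Pareto-optimal: #2, #3, #4, #6 → 4.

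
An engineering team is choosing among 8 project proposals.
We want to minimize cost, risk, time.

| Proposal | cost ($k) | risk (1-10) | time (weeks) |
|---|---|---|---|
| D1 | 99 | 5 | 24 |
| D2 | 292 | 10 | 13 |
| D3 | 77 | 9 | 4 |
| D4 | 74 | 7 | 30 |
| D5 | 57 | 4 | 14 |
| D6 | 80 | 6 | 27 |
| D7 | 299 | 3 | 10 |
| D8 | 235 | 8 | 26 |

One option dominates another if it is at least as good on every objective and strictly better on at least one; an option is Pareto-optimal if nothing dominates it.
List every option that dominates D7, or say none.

none

D1: worse on risk (5 vs 3).
D2: worse on risk (10 vs 3).
D3: worse on risk (9 vs 3).
D4: worse on risk (7 vs 3).
D5: worse on risk (4 vs 3).
D6: worse on risk (6 vs 3).
D8: worse on risk (8 vs 3).
No option dominates D7.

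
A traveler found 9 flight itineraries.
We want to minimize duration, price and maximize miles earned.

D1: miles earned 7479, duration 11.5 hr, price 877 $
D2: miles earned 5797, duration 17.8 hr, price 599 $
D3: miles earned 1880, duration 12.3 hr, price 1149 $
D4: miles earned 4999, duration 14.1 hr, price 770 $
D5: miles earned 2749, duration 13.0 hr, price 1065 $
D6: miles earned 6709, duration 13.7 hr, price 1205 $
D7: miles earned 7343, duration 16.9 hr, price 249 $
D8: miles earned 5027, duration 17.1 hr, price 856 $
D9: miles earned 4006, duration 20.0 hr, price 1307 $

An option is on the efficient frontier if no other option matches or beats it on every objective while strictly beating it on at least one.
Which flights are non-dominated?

D1, D4, D7

D1: not dominated (best miles earned).
D2: dominated by D7 (miles earned 7343≥5797, duration 16.9≤17.8, price 249≤599).
D3: dominated by D1 (miles earned 7479≥1880, duration 11.5≤12.3, price 877≤1149).
D4: not dominated.
D5: dominated by D1 (miles earned 7479≥2749, duration 11.5≤13.0, price 877≤1065).
D6: dominated by D1 (miles earned 7479≥6709, duration 11.5≤13.7, price 877≤1205).
D7: not dominated (best price).
D8: dominated by D7 (miles earned 7343≥5027, duration 16.9≤17.1, price 249≤856).
D9: dominated by D1 (miles earned 7479≥4006, duration 11.5≤20.0, price 877≤1307).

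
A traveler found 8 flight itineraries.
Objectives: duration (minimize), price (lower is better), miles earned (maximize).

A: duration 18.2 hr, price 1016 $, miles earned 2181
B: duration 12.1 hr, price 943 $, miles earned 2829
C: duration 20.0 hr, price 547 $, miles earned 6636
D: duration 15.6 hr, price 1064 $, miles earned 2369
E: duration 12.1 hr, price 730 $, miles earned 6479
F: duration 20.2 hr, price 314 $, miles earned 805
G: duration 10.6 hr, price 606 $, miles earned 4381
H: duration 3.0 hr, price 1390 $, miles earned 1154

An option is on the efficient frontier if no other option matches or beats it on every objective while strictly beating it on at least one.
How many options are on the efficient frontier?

A: dominated by B (duration 12.1≤18.2, price 943≤1016, miles earned 2829≥2181).
B: dominated by E (duration 12.1≤12.1, price 730≤943, miles earned 6479≥2829).
C: not dominated (best miles earned).
D: dominated by B (duration 12.1≤15.6, price 943≤1064, miles earned 2829≥2369).
E: not dominated.
F: not dominated (best price).
G: not dominated.
H: not dominated (best duration).
Pareto-optimal: C, E, F, G, H → 5.

5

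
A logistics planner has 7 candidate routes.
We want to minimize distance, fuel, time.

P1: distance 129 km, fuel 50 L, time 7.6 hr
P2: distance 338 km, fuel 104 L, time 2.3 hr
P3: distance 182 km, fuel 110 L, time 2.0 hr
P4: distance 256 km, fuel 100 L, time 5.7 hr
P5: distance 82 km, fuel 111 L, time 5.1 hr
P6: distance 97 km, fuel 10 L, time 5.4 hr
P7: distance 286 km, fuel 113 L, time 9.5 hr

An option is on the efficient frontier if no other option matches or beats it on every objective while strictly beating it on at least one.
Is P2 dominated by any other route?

P1: worse on time (7.6 vs 2.3).
P3: worse on fuel (110 vs 104).
P4: worse on time (5.7 vs 2.3).
P5: worse on fuel (111 vs 104).
P6: worse on time (5.4 vs 2.3).
P7: worse on fuel (113 vs 104).
No option is at least as good as P2 on every objective and strictly better on one.

No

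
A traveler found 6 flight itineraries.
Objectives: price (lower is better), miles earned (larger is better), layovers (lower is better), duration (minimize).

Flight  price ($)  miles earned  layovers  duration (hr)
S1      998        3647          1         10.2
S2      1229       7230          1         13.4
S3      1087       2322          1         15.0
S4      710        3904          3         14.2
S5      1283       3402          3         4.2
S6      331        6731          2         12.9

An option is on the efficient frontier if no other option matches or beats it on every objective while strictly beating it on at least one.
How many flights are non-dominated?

4

S1: not dominated.
S2: not dominated (best miles earned).
S3: dominated by S1 (price 998≤1087, miles earned 3647≥2322, layovers 1≤1, duration 10.2≤15.0).
S4: dominated by S6 (price 331≤710, miles earned 6731≥3904, layovers 2≤3, duration 12.9≤14.2).
S5: not dominated (best duration).
S6: not dominated (best price).
Pareto-optimal: S1, S2, S5, S6 → 4.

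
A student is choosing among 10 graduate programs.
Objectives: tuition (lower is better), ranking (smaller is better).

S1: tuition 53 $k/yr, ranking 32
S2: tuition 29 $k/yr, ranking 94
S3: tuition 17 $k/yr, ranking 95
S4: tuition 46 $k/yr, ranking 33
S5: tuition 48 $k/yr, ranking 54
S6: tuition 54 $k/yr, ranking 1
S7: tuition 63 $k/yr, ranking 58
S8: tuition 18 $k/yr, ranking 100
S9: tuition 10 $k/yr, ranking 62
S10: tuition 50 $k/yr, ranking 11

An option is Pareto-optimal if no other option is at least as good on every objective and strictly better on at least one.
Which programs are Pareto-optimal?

S1: dominated by S10 (tuition 50≤53, ranking 11≤32).
S2: dominated by S9 (tuition 10≤29, ranking 62≤94).
S3: dominated by S9 (tuition 10≤17, ranking 62≤95).
S4: not dominated.
S5: dominated by S4 (tuition 46≤48, ranking 33≤54).
S6: not dominated (best ranking).
S7: dominated by S1 (tuition 53≤63, ranking 32≤58).
S8: dominated by S3 (tuition 17≤18, ranking 95≤100).
S9: not dominated (best tuition).
S10: not dominated.

S4, S6, S9, S10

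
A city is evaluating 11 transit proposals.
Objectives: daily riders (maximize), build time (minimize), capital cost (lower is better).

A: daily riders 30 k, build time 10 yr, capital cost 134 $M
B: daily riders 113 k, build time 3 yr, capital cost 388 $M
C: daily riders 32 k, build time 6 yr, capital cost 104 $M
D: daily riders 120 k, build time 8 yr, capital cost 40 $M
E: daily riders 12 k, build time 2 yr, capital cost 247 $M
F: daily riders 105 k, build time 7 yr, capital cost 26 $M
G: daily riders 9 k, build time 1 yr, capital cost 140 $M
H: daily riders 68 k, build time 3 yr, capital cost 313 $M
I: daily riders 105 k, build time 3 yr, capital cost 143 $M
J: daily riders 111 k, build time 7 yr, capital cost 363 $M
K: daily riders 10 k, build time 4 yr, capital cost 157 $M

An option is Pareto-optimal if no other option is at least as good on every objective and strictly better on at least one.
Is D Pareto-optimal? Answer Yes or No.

A: worse on daily riders (30 vs 120).
B: worse on daily riders (113 vs 120).
C: worse on daily riders (32 vs 120).
E: worse on daily riders (12 vs 120).
F: worse on daily riders (105 vs 120).
G: worse on daily riders (9 vs 120).
H: worse on daily riders (68 vs 120).
I: worse on daily riders (105 vs 120).
J: worse on daily riders (111 vs 120).
K: worse on daily riders (10 vs 120).
No option is at least as good as D on every objective and strictly better on one.

Yes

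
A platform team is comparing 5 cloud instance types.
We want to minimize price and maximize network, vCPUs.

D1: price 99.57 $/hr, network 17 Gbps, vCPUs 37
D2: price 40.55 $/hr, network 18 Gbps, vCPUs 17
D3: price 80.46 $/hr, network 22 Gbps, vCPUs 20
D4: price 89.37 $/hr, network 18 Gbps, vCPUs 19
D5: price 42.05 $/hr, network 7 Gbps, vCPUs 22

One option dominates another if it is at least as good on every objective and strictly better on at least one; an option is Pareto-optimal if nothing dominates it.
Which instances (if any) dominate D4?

D3: price 80.46≤89.37, network 22≥18, vCPUs 20≥19 — dominates D4.
Others (D1, D2, D5) are each worse than D4 on at least one objective.

D3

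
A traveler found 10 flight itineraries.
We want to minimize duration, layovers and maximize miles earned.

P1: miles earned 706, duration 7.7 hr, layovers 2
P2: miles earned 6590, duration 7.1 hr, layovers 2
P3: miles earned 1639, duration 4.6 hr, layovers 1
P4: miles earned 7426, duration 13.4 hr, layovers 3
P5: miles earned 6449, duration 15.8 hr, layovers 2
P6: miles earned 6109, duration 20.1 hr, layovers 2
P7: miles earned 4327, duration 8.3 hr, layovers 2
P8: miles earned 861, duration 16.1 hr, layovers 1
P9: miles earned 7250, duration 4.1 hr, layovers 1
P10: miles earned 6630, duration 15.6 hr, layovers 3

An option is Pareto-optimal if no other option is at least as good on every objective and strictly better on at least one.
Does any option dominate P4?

No

P1: worse on miles earned (706 vs 7426).
P2: worse on miles earned (6590 vs 7426).
P3: worse on miles earned (1639 vs 7426).
P5: worse on miles earned (6449 vs 7426).
P6: worse on miles earned (6109 vs 7426).
P7: worse on miles earned (4327 vs 7426).
P8: worse on miles earned (861 vs 7426).
P9: worse on miles earned (7250 vs 7426).
P10: worse on miles earned (6630 vs 7426).
No option is at least as good as P4 on every objective and strictly better on one.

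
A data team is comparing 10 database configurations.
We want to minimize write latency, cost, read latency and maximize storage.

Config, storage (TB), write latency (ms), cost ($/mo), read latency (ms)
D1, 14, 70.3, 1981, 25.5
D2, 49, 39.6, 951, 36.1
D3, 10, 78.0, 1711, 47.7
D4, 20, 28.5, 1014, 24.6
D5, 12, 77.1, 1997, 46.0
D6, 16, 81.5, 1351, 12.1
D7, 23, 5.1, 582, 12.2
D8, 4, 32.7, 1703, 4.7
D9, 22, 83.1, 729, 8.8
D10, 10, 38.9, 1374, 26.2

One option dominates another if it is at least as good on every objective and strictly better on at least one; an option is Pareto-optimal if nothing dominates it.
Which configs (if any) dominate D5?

D1: storage 14≥12, write latency 70.3≤77.1, cost 1981≤1997, read latency 25.5≤46.0 — dominates D5.
D2: storage 49≥12, write latency 39.6≤77.1, cost 951≤1997, read latency 36.1≤46.0 — dominates D5.
D4: storage 20≥12, write latency 28.5≤77.1, cost 1014≤1997, read latency 24.6≤46.0 — dominates D5.
D7: storage 23≥12, write latency 5.1≤77.1, cost 582≤1997, read latency 12.2≤46.0 — dominates D5.
Others (D3, D6, D8, D9, D10) are each worse than D5 on at least one objective.

D1, D2, D4, D7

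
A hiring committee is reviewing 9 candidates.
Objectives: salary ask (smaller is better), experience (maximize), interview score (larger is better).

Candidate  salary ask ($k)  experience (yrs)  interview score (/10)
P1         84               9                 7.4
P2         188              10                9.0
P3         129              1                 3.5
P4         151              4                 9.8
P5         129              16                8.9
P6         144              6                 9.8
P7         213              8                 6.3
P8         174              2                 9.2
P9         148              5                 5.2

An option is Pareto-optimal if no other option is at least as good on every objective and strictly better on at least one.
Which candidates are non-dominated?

P1, P2, P5, P6

P1: not dominated (best salary ask).
P2: not dominated.
P3: dominated by P1 (salary ask 84≤129, experience 9≥1, interview score 7.4≥3.5).
P4: dominated by P6 (salary ask 144≤151, experience 6≥4, interview score 9.8≥9.8).
P5: not dominated (best experience).
P6: not dominated.
P7: dominated by P1 (salary ask 84≤213, experience 9≥8, interview score 7.4≥6.3).
P8: dominated by P4 (salary ask 151≤174, experience 4≥2, interview score 9.8≥9.2).
P9: dominated by P1 (salary ask 84≤148, experience 9≥5, interview score 7.4≥5.2).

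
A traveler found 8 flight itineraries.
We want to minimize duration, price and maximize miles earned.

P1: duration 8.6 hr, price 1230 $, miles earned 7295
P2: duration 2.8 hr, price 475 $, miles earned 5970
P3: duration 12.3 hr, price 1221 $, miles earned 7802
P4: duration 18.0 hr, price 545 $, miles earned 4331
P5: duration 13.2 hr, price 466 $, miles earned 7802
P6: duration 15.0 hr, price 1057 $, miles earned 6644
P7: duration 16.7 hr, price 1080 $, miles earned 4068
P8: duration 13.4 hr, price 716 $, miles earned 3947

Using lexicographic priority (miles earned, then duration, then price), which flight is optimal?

P3

First maximize miles earned: best is 7802, kept {P3, P5}.
Then minimize duration: best is 12.3, kept {P3}.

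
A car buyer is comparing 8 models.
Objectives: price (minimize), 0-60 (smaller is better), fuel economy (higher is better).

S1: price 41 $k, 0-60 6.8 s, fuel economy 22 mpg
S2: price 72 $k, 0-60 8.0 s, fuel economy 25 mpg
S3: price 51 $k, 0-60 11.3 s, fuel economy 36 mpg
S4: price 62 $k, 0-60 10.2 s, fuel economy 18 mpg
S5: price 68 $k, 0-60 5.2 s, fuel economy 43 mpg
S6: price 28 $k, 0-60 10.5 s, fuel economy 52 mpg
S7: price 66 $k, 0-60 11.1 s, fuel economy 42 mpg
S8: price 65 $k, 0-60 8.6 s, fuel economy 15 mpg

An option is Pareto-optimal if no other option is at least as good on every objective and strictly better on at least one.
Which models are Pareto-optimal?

S1: not dominated.
S2: dominated by S5 (price 68≤72, 0-60 5.2≤8.0, fuel economy 43≥25).
S3: dominated by S6 (price 28≤51, 0-60 10.5≤11.3, fuel economy 52≥36).
S4: dominated by S1 (price 41≤62, 0-60 6.8≤10.2, fuel economy 22≥18).
S5: not dominated (best 0-60).
S6: not dominated (best price).
S7: dominated by S6 (price 28≤66, 0-60 10.5≤11.1, fuel economy 52≥42).
S8: dominated by S1 (price 41≤65, 0-60 6.8≤8.6, fuel economy 22≥15).

S1, S5, S6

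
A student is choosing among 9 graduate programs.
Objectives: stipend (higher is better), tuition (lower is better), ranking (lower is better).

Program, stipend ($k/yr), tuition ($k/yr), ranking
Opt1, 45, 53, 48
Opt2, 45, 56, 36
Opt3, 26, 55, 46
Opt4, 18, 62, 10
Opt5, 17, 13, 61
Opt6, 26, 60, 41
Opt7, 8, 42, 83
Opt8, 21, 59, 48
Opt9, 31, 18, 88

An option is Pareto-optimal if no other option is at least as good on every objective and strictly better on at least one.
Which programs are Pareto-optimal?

Opt1, Opt2, Opt3, Opt4, Opt5, Opt9

Opt1: not dominated.
Opt2: not dominated.
Opt3: not dominated.
Opt4: not dominated (best ranking).
Opt5: not dominated (best tuition).
Opt6: dominated by Opt2 (stipend 45≥26, tuition 56≤60, ranking 36≤41).
Opt7: dominated by Opt5 (stipend 17≥8, tuition 13≤42, ranking 61≤83).
Opt8: dominated by Opt1 (stipend 45≥21, tuition 53≤59, ranking 48≤48).
Opt9: not dominated.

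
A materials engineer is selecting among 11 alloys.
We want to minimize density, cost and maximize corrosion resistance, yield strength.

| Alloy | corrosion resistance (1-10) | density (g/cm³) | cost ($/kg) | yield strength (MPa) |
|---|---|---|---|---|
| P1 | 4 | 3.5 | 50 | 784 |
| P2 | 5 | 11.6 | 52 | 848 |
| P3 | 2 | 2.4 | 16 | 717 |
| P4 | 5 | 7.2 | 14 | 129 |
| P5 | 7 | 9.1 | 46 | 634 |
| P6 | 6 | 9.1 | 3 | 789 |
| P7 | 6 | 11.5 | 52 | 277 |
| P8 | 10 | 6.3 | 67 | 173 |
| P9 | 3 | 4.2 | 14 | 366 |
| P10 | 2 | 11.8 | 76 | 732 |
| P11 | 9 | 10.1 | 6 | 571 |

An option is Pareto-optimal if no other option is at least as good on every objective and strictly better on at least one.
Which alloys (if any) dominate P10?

P1, P2, P6

P1: corrosion resistance 4≥2, density 3.5≤11.8, cost 50≤76, yield strength 784≥732 — dominates P10.
P2: corrosion resistance 5≥2, density 11.6≤11.8, cost 52≤76, yield strength 848≥732 — dominates P10.
P6: corrosion resistance 6≥2, density 9.1≤11.8, cost 3≤76, yield strength 789≥732 — dominates P10.
Others (P3, P4, P5, P7, P8, P9, P11) are each worse than P10 on at least one objective.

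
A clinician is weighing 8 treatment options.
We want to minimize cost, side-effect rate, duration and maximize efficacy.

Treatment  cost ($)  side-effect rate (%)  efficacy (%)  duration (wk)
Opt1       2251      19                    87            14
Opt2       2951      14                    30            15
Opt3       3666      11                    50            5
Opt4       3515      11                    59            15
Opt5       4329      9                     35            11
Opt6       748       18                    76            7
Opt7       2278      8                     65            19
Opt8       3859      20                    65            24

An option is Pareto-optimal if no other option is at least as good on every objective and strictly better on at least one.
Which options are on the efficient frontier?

Opt1: not dominated (best efficacy).
Opt2: not dominated.
Opt3: not dominated (best duration).
Opt4: not dominated.
Opt5: not dominated.
Opt6: not dominated (best cost).
Opt7: not dominated (best side-effect rate).
Opt8: dominated by Opt1 (cost 2251≤3859, side-effect rate 19≤20, efficacy 87≥65, duration 14≤24).

Opt1, Opt2, Opt3, Opt4, Opt5, Opt6, Opt7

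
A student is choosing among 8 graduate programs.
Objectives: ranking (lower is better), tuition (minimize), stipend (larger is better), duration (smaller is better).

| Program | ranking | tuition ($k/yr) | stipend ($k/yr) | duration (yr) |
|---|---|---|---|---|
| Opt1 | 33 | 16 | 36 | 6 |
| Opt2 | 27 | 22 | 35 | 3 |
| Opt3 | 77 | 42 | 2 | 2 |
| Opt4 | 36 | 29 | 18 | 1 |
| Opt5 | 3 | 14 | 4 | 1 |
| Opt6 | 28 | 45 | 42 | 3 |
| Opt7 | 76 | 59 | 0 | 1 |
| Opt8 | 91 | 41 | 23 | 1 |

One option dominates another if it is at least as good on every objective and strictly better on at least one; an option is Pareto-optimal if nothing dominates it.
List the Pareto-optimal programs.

Opt1: not dominated.
Opt2: not dominated.
Opt3: dominated by Opt4 (ranking 36≤77, tuition 29≤42, stipend 18≥2, duration 1≤2).
Opt4: not dominated.
Opt5: not dominated (best ranking).
Opt6: not dominated (best stipend).
Opt7: dominated by Opt4 (ranking 36≤76, tuition 29≤59, stipend 18≥0, duration 1≤1).
Opt8: not dominated.

Opt1, Opt2, Opt4, Opt5, Opt6, Opt8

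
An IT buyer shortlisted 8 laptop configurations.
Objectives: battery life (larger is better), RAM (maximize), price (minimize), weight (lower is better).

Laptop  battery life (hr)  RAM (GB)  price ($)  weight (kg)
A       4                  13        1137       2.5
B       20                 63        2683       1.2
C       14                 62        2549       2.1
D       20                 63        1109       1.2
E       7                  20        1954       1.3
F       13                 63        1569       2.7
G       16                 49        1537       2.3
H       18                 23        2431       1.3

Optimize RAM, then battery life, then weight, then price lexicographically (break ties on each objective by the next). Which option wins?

First maximize RAM: best is 63, kept {B, D, F}.
Then maximize battery life: best is 20, kept {B, D}.
Then minimize weight: best is 1.2, kept {B, D}.
Then minimize price: best is 1109, kept {D}.

D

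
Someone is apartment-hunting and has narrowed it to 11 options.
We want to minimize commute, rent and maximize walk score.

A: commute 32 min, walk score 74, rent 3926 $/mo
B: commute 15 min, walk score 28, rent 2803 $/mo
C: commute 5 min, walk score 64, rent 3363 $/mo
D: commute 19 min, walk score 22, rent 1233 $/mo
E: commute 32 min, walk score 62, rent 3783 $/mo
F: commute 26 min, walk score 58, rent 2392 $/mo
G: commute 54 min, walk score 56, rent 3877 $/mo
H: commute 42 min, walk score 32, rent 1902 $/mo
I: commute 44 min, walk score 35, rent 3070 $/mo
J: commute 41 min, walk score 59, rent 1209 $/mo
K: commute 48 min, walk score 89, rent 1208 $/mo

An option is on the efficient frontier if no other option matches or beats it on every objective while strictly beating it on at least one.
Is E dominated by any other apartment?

Yes

C vs E: commute 5≤32, walk score 64≥62, rent 3363≤3783 — C is at least as good on every objective and strictly better on at least one, so C dominates E.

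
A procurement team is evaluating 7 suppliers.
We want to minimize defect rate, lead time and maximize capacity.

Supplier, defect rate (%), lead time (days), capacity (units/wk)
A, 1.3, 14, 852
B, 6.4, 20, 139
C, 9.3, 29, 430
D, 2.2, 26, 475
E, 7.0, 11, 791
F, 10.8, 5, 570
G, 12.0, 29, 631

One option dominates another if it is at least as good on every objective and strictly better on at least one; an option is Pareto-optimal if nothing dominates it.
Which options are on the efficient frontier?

A, E, F

A: not dominated (best defect rate).
B: dominated by A (defect rate 1.3≤6.4, lead time 14≤20, capacity 852≥139).
C: dominated by A (defect rate 1.3≤9.3, lead time 14≤29, capacity 852≥430).
D: dominated by A (defect rate 1.3≤2.2, lead time 14≤26, capacity 852≥475).
E: not dominated.
F: not dominated (best lead time).
G: dominated by A (defect rate 1.3≤12.0, lead time 14≤29, capacity 852≥631).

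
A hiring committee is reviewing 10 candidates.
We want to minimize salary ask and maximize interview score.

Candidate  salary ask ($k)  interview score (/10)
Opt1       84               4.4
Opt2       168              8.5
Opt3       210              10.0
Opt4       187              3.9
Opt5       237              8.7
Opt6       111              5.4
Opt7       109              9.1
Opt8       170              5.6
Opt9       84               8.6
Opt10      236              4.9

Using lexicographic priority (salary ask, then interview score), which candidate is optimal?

Opt9

First minimize salary ask: best is 84, kept {Opt1, Opt9}.
Then maximize interview score: best is 8.6, kept {Opt9}.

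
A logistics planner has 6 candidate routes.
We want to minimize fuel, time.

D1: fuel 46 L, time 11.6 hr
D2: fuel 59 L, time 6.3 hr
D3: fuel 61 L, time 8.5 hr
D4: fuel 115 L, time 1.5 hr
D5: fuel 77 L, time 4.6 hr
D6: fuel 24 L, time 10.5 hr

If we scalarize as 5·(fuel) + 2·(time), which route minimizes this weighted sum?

D1: 5·46 + 2·11.6 = 253.2
D2: 5·59 + 2·6.3 = 307.6
D3: 5·61 + 2·8.5 = 322.0
D4: 5·115 + 2·1.5 = 578.0
D5: 5·77 + 2·4.6 = 394.2
D6: 5·24 + 2·10.5 = 141.0
Lowest: D6 at 141.0.

D6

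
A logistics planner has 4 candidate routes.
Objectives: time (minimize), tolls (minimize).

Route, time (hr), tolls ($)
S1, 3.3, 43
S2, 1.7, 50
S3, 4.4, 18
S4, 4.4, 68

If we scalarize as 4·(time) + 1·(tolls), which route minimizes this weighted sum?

S1: 4·3.3 + 1·43 = 56.2
S2: 4·1.7 + 1·50 = 56.8
S3: 4·4.4 + 1·18 = 35.6
S4: 4·4.4 + 1·68 = 85.6
Lowest: S3 at 35.6.

S3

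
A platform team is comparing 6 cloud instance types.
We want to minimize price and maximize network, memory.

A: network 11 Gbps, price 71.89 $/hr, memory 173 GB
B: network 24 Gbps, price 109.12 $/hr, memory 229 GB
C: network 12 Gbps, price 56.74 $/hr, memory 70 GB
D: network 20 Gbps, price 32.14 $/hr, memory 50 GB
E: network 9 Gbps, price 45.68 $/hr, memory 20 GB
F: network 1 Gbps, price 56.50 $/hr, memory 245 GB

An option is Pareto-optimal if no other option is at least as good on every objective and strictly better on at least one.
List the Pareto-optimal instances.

A, B, C, D, F

A: not dominated.
B: not dominated (best network).
C: not dominated.
D: not dominated (best price).
E: dominated by D (network 20≥9, price 32.14≤45.68, memory 50≥20).
F: not dominated (best memory).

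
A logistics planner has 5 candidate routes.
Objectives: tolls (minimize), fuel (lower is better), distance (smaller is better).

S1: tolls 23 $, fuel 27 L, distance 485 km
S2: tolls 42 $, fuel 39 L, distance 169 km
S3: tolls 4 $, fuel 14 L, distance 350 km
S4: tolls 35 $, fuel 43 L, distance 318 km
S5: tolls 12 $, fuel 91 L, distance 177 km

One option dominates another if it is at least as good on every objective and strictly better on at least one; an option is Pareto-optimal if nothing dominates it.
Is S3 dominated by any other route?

S1: worse on tolls (23 vs 4).
S2: worse on tolls (42 vs 4).
S4: worse on tolls (35 vs 4).
S5: worse on tolls (12 vs 4).
No option is at least as good as S3 on every objective and strictly better on one.

No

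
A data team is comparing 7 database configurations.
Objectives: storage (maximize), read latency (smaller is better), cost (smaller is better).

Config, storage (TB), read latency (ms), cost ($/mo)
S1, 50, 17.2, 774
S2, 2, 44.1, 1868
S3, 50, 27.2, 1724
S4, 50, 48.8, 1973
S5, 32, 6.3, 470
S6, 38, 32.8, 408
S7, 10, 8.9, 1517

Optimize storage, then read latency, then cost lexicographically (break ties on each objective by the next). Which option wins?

S1

First maximize storage: best is 50, kept {S1, S3, S4}.
Then minimize read latency: best is 17.2, kept {S1}.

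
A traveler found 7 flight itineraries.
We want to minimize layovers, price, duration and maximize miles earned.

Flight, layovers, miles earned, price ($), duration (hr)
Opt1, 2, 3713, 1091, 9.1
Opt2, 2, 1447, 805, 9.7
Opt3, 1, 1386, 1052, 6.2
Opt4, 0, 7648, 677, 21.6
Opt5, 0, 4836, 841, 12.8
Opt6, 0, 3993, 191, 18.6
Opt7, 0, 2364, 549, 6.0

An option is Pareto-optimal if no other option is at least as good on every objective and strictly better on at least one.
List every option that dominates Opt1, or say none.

none

Opt2: worse on miles earned (1447 vs 3713).
Opt3: worse on miles earned (1386 vs 3713).
Opt4: worse on duration (21.6 vs 9.1).
Opt5: worse on duration (12.8 vs 9.1).
Opt6: worse on duration (18.6 vs 9.1).
Opt7: worse on miles earned (2364 vs 3713).
No option dominates Opt1.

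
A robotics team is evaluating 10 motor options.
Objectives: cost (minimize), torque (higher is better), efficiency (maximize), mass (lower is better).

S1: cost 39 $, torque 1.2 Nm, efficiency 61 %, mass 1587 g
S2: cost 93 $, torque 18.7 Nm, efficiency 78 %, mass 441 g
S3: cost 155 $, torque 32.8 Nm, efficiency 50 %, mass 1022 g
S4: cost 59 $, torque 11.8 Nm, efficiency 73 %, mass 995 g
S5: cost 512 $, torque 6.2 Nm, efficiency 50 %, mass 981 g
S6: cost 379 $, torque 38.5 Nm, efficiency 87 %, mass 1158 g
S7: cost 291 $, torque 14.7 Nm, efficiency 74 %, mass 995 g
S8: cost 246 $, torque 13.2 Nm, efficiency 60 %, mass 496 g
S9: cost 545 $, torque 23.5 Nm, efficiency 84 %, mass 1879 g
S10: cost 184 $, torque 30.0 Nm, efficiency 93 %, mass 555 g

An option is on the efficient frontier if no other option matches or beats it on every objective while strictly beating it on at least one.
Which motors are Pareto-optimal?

S1: not dominated (best cost).
S2: not dominated (best mass).
S3: not dominated.
S4: not dominated.
S5: dominated by S2 (cost 93≤512, torque 18.7≥6.2, efficiency 78≥50, mass 441≤981).
S6: not dominated (best torque).
S7: dominated by S2 (cost 93≤291, torque 18.7≥14.7, efficiency 78≥74, mass 441≤995).
S8: dominated by S2 (cost 93≤246, torque 18.7≥13.2, efficiency 78≥60, mass 441≤496).
S9: dominated by S6 (cost 379≤545, torque 38.5≥23.5, efficiency 87≥84, mass 1158≤1879).
S10: not dominated (best efficiency).

S1, S2, S3, S4, S6, S10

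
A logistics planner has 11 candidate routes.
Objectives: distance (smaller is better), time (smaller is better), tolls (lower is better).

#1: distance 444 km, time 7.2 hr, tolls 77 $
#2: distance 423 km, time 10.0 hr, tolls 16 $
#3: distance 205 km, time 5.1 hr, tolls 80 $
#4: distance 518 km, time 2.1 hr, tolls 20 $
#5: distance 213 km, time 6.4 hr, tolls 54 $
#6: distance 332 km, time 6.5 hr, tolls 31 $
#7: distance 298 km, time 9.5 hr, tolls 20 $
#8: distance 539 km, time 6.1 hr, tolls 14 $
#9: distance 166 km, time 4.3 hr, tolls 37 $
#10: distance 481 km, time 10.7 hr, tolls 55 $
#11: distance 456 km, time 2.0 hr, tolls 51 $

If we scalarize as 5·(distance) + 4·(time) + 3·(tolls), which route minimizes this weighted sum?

#1: 5·444 + 4·7.2 + 3·77 = 2479.8
#2: 5·423 + 4·10.0 + 3·16 = 2203.0
#3: 5·205 + 4·5.1 + 3·80 = 1285.4
#4: 5·518 + 4·2.1 + 3·20 = 2658.4
#5: 5·213 + 4·6.4 + 3·54 = 1252.6
#6: 5·332 + 4·6.5 + 3·31 = 1779.0
#7: 5·298 + 4·9.5 + 3·20 = 1588.0
#8: 5·539 + 4·6.1 + 3·14 = 2761.4
#9: 5·166 + 4·4.3 + 3·37 = 958.2
#10: 5·481 + 4·10.7 + 3·55 = 2612.8
#11: 5·456 + 4·2.0 + 3·51 = 2441.0
Lowest: #9 at 958.2.

#9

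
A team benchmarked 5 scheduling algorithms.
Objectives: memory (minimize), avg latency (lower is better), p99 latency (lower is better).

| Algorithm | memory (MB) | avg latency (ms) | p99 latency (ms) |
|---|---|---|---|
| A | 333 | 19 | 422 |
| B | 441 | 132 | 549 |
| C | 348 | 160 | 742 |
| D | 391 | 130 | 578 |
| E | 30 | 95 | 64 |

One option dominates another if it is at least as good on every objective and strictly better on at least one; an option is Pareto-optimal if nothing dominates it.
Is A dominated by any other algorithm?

B: worse on memory (441 vs 333).
C: worse on memory (348 vs 333).
D: worse on memory (391 vs 333).
E: worse on avg latency (95 vs 19).
No option is at least as good as A on every objective and strictly better on one.

No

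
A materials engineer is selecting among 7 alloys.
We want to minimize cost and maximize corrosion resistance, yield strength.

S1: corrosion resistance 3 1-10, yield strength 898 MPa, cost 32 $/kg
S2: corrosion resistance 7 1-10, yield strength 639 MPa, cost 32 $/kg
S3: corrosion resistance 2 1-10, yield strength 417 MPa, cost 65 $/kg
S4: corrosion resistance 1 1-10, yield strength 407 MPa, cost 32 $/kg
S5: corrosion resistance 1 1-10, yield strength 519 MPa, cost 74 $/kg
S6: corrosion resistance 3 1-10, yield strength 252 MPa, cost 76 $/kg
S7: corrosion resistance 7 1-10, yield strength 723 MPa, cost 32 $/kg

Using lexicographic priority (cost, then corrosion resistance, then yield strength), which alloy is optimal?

First minimize cost: best is 32, kept {S1, S2, S4, S7}.
Then maximize corrosion resistance: best is 7, kept {S2, S7}.
Then maximize yield strength: best is 723, kept {S7}.

S7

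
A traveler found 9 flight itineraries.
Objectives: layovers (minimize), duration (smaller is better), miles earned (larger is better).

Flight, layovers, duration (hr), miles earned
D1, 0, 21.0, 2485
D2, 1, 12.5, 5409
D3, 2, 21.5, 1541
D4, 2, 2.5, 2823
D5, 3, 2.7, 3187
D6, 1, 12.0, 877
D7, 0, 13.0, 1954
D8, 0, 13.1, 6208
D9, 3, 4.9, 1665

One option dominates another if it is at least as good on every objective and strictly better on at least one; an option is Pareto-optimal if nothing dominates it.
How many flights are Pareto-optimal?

6

D1: dominated by D8 (layovers 0≤0, duration 13.1≤21.0, miles earned 6208≥2485).
D2: not dominated.
D3: dominated by D1 (layovers 0≤2, duration 21.0≤21.5, miles earned 2485≥1541).
D4: not dominated (best duration).
D5: not dominated.
D6: not dominated.
D7: not dominated.
D8: not dominated (best miles earned).
D9: dominated by D4 (layovers 2≤3, duration 2.5≤4.9, miles earned 2823≥1665).
Pareto-optimal: D2, D4, D5, D6, D7, D8 → 6.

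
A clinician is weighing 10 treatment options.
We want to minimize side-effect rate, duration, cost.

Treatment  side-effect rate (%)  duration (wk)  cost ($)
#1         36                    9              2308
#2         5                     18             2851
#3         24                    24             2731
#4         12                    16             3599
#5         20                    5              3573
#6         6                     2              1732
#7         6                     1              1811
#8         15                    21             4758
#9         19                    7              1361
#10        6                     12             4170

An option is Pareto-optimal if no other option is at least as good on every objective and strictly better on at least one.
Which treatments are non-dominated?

#2, #6, #7, #9

#1: dominated by #6 (side-effect rate 6≤36, duration 2≤9, cost 1732≤2308).
#2: not dominated (best side-effect rate).
#3: dominated by #6 (side-effect rate 6≤24, duration 2≤24, cost 1732≤2731).
#4: dominated by #6 (side-effect rate 6≤12, duration 2≤16, cost 1732≤3599).
#5: dominated by #6 (side-effect rate 6≤20, duration 2≤5, cost 1732≤3573).
#6: not dominated.
#7: not dominated (best duration).
#8: dominated by #2 (side-effect rate 5≤15, duration 18≤21, cost 2851≤4758).
#9: not dominated (best cost).
#10: dominated by #6 (side-effect rate 6≤6, duration 2≤12, cost 1732≤4170).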